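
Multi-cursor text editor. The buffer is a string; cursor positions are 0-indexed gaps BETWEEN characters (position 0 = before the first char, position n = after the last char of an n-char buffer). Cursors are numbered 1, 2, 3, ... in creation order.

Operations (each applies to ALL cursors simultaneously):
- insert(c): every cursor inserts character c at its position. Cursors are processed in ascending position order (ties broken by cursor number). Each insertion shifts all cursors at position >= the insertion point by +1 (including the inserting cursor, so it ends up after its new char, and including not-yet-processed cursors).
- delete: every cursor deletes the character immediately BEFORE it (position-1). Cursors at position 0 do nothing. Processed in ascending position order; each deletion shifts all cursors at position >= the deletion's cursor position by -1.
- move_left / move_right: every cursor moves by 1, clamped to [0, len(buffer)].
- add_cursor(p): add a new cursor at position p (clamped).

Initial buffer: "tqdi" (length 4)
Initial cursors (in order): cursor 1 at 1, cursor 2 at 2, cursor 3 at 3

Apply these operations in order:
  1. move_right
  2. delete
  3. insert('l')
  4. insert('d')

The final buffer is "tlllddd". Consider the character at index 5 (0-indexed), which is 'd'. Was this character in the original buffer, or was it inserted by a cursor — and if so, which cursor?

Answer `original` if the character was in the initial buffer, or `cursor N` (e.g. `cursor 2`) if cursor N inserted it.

After op 1 (move_right): buffer="tqdi" (len 4), cursors c1@2 c2@3 c3@4, authorship ....
After op 2 (delete): buffer="t" (len 1), cursors c1@1 c2@1 c3@1, authorship .
After op 3 (insert('l')): buffer="tlll" (len 4), cursors c1@4 c2@4 c3@4, authorship .123
After op 4 (insert('d')): buffer="tlllddd" (len 7), cursors c1@7 c2@7 c3@7, authorship .123123
Authorship (.=original, N=cursor N): . 1 2 3 1 2 3
Index 5: author = 2

Answer: cursor 2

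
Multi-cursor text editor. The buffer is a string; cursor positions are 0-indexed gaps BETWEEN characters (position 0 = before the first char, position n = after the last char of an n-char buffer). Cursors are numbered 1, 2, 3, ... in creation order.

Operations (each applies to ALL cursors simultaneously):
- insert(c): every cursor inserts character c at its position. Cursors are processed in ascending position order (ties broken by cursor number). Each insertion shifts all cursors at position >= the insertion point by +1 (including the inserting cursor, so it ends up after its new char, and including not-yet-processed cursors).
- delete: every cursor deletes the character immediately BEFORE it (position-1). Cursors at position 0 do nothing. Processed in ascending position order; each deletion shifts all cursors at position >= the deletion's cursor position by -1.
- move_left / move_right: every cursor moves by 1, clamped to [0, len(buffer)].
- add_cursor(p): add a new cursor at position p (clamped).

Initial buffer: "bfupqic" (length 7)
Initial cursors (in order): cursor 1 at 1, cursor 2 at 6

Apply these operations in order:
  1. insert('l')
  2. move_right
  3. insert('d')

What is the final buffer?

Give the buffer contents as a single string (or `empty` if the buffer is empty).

Answer: blfdupqilcd

Derivation:
After op 1 (insert('l')): buffer="blfupqilc" (len 9), cursors c1@2 c2@8, authorship .1.....2.
After op 2 (move_right): buffer="blfupqilc" (len 9), cursors c1@3 c2@9, authorship .1.....2.
After op 3 (insert('d')): buffer="blfdupqilcd" (len 11), cursors c1@4 c2@11, authorship .1.1....2.2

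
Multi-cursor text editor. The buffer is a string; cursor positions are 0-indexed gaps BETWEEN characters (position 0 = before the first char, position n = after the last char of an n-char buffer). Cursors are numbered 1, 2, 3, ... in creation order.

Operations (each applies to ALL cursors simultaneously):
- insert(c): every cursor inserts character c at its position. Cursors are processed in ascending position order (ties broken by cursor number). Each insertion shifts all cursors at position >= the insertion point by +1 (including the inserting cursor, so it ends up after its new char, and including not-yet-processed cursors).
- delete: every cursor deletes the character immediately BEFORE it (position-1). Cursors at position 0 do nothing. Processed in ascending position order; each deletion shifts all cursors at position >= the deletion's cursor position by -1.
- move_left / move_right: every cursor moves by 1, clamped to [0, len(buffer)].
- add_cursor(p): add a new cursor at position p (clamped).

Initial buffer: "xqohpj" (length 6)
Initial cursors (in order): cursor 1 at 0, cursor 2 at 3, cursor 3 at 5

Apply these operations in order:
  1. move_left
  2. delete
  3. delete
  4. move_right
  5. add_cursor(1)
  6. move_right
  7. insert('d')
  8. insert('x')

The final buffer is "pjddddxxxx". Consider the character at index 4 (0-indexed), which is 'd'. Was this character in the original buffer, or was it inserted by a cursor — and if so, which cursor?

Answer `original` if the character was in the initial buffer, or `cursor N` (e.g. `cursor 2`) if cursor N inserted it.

Answer: cursor 3

Derivation:
After op 1 (move_left): buffer="xqohpj" (len 6), cursors c1@0 c2@2 c3@4, authorship ......
After op 2 (delete): buffer="xopj" (len 4), cursors c1@0 c2@1 c3@2, authorship ....
After op 3 (delete): buffer="pj" (len 2), cursors c1@0 c2@0 c3@0, authorship ..
After op 4 (move_right): buffer="pj" (len 2), cursors c1@1 c2@1 c3@1, authorship ..
After op 5 (add_cursor(1)): buffer="pj" (len 2), cursors c1@1 c2@1 c3@1 c4@1, authorship ..
After op 6 (move_right): buffer="pj" (len 2), cursors c1@2 c2@2 c3@2 c4@2, authorship ..
After op 7 (insert('d')): buffer="pjdddd" (len 6), cursors c1@6 c2@6 c3@6 c4@6, authorship ..1234
After op 8 (insert('x')): buffer="pjddddxxxx" (len 10), cursors c1@10 c2@10 c3@10 c4@10, authorship ..12341234
Authorship (.=original, N=cursor N): . . 1 2 3 4 1 2 3 4
Index 4: author = 3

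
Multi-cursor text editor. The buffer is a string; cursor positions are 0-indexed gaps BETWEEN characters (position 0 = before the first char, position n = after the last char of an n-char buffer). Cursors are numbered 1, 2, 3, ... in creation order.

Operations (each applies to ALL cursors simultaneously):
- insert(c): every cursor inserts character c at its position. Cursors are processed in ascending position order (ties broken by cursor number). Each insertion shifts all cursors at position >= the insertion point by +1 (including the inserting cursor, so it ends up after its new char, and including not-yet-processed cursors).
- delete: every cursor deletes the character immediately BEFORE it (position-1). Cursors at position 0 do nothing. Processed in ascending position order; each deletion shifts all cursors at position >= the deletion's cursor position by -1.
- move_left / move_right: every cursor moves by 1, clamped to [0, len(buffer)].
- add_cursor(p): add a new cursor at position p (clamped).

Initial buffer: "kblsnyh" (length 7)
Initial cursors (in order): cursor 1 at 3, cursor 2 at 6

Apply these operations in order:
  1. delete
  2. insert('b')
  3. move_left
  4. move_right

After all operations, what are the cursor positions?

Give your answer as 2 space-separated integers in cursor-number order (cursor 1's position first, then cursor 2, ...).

Answer: 3 6

Derivation:
After op 1 (delete): buffer="kbsnh" (len 5), cursors c1@2 c2@4, authorship .....
After op 2 (insert('b')): buffer="kbbsnbh" (len 7), cursors c1@3 c2@6, authorship ..1..2.
After op 3 (move_left): buffer="kbbsnbh" (len 7), cursors c1@2 c2@5, authorship ..1..2.
After op 4 (move_right): buffer="kbbsnbh" (len 7), cursors c1@3 c2@6, authorship ..1..2.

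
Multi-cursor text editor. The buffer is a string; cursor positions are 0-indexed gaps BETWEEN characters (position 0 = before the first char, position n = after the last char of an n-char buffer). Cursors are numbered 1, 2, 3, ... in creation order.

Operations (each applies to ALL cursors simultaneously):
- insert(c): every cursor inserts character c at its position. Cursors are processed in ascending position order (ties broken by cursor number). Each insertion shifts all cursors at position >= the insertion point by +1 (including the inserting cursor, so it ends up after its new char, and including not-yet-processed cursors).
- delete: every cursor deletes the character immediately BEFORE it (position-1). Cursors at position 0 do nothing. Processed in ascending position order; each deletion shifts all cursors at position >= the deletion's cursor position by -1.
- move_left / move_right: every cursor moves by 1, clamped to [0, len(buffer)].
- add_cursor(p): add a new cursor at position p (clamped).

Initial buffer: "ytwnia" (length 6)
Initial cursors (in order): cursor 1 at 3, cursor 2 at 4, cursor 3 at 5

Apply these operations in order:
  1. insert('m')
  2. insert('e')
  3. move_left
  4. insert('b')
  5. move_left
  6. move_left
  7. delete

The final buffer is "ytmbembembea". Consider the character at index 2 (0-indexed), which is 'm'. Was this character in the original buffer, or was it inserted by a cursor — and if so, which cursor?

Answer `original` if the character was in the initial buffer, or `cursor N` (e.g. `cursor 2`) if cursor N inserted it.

Answer: cursor 1

Derivation:
After op 1 (insert('m')): buffer="ytwmnmima" (len 9), cursors c1@4 c2@6 c3@8, authorship ...1.2.3.
After op 2 (insert('e')): buffer="ytwmenmeimea" (len 12), cursors c1@5 c2@8 c3@11, authorship ...11.22.33.
After op 3 (move_left): buffer="ytwmenmeimea" (len 12), cursors c1@4 c2@7 c3@10, authorship ...11.22.33.
After op 4 (insert('b')): buffer="ytwmbenmbeimbea" (len 15), cursors c1@5 c2@9 c3@13, authorship ...111.222.333.
After op 5 (move_left): buffer="ytwmbenmbeimbea" (len 15), cursors c1@4 c2@8 c3@12, authorship ...111.222.333.
After op 6 (move_left): buffer="ytwmbenmbeimbea" (len 15), cursors c1@3 c2@7 c3@11, authorship ...111.222.333.
After op 7 (delete): buffer="ytmbembembea" (len 12), cursors c1@2 c2@5 c3@8, authorship ..111222333.
Authorship (.=original, N=cursor N): . . 1 1 1 2 2 2 3 3 3 .
Index 2: author = 1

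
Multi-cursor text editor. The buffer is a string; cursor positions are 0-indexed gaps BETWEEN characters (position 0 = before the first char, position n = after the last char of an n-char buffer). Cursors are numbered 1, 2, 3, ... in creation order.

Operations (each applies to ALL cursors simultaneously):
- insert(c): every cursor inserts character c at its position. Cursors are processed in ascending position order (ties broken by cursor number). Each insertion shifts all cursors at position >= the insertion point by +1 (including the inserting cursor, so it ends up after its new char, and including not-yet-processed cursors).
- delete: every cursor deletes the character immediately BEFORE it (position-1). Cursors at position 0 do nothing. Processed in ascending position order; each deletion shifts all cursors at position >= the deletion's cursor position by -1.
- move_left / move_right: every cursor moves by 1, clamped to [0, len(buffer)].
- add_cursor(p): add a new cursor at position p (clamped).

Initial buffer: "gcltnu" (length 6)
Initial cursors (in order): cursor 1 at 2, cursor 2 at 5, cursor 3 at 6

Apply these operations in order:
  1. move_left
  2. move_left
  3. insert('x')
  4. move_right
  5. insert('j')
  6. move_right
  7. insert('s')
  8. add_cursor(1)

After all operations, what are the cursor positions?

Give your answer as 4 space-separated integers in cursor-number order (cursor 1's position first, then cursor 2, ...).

Answer: 5 11 15 1

Derivation:
After op 1 (move_left): buffer="gcltnu" (len 6), cursors c1@1 c2@4 c3@5, authorship ......
After op 2 (move_left): buffer="gcltnu" (len 6), cursors c1@0 c2@3 c3@4, authorship ......
After op 3 (insert('x')): buffer="xgclxtxnu" (len 9), cursors c1@1 c2@5 c3@7, authorship 1...2.3..
After op 4 (move_right): buffer="xgclxtxnu" (len 9), cursors c1@2 c2@6 c3@8, authorship 1...2.3..
After op 5 (insert('j')): buffer="xgjclxtjxnju" (len 12), cursors c1@3 c2@8 c3@11, authorship 1.1..2.23.3.
After op 6 (move_right): buffer="xgjclxtjxnju" (len 12), cursors c1@4 c2@9 c3@12, authorship 1.1..2.23.3.
After op 7 (insert('s')): buffer="xgjcslxtjxsnjus" (len 15), cursors c1@5 c2@11 c3@15, authorship 1.1.1.2.232.3.3
After op 8 (add_cursor(1)): buffer="xgjcslxtjxsnjus" (len 15), cursors c4@1 c1@5 c2@11 c3@15, authorship 1.1.1.2.232.3.3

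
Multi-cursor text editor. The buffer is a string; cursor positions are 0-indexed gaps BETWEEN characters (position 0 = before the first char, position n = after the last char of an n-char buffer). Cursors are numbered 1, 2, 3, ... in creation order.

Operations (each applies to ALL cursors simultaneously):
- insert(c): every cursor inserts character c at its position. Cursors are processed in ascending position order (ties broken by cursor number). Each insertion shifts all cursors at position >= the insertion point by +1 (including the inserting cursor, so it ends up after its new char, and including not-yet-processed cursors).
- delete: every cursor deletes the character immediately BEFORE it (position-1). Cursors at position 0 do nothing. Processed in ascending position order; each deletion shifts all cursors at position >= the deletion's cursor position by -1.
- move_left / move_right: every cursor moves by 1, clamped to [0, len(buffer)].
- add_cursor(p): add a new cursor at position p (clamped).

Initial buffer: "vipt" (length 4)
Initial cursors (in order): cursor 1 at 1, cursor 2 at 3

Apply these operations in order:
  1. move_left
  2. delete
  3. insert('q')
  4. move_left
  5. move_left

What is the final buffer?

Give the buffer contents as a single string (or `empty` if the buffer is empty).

After op 1 (move_left): buffer="vipt" (len 4), cursors c1@0 c2@2, authorship ....
After op 2 (delete): buffer="vpt" (len 3), cursors c1@0 c2@1, authorship ...
After op 3 (insert('q')): buffer="qvqpt" (len 5), cursors c1@1 c2@3, authorship 1.2..
After op 4 (move_left): buffer="qvqpt" (len 5), cursors c1@0 c2@2, authorship 1.2..
After op 5 (move_left): buffer="qvqpt" (len 5), cursors c1@0 c2@1, authorship 1.2..

Answer: qvqpt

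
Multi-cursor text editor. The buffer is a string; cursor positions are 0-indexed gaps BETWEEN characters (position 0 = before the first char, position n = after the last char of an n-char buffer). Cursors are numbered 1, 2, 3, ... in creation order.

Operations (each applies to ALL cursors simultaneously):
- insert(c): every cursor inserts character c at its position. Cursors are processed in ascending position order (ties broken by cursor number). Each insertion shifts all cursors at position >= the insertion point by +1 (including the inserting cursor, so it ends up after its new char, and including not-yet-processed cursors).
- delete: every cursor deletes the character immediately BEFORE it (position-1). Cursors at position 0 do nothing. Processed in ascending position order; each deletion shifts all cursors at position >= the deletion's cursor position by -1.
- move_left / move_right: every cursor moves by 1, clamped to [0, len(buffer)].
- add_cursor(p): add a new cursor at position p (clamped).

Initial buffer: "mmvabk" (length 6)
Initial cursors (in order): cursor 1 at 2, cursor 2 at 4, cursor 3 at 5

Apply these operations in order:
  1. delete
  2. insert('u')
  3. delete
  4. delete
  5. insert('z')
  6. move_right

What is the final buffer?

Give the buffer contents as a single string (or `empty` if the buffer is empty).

After op 1 (delete): buffer="mvk" (len 3), cursors c1@1 c2@2 c3@2, authorship ...
After op 2 (insert('u')): buffer="muvuuk" (len 6), cursors c1@2 c2@5 c3@5, authorship .1.23.
After op 3 (delete): buffer="mvk" (len 3), cursors c1@1 c2@2 c3@2, authorship ...
After op 4 (delete): buffer="k" (len 1), cursors c1@0 c2@0 c3@0, authorship .
After op 5 (insert('z')): buffer="zzzk" (len 4), cursors c1@3 c2@3 c3@3, authorship 123.
After op 6 (move_right): buffer="zzzk" (len 4), cursors c1@4 c2@4 c3@4, authorship 123.

Answer: zzzk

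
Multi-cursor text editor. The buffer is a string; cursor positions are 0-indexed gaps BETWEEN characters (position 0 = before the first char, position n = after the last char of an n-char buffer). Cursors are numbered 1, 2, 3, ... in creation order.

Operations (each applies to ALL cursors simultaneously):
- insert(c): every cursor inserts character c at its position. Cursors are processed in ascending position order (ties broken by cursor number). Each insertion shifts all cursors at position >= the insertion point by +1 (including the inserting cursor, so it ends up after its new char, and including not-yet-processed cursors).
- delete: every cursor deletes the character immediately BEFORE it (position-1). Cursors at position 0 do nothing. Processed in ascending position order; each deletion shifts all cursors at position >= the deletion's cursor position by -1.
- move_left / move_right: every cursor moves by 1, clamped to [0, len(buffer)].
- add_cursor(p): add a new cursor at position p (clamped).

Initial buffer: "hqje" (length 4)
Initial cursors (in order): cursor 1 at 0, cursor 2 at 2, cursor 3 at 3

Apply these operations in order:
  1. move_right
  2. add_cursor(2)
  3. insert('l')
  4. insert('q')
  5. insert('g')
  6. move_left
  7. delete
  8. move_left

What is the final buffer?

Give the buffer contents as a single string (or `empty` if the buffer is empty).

Answer: hlgqlgjlgelg

Derivation:
After op 1 (move_right): buffer="hqje" (len 4), cursors c1@1 c2@3 c3@4, authorship ....
After op 2 (add_cursor(2)): buffer="hqje" (len 4), cursors c1@1 c4@2 c2@3 c3@4, authorship ....
After op 3 (insert('l')): buffer="hlqljlel" (len 8), cursors c1@2 c4@4 c2@6 c3@8, authorship .1.4.2.3
After op 4 (insert('q')): buffer="hlqqlqjlqelq" (len 12), cursors c1@3 c4@6 c2@9 c3@12, authorship .11.44.22.33
After op 5 (insert('g')): buffer="hlqgqlqgjlqgelqg" (len 16), cursors c1@4 c4@8 c2@12 c3@16, authorship .111.444.222.333
After op 6 (move_left): buffer="hlqgqlqgjlqgelqg" (len 16), cursors c1@3 c4@7 c2@11 c3@15, authorship .111.444.222.333
After op 7 (delete): buffer="hlgqlgjlgelg" (len 12), cursors c1@2 c4@5 c2@8 c3@11, authorship .11.44.22.33
After op 8 (move_left): buffer="hlgqlgjlgelg" (len 12), cursors c1@1 c4@4 c2@7 c3@10, authorship .11.44.22.33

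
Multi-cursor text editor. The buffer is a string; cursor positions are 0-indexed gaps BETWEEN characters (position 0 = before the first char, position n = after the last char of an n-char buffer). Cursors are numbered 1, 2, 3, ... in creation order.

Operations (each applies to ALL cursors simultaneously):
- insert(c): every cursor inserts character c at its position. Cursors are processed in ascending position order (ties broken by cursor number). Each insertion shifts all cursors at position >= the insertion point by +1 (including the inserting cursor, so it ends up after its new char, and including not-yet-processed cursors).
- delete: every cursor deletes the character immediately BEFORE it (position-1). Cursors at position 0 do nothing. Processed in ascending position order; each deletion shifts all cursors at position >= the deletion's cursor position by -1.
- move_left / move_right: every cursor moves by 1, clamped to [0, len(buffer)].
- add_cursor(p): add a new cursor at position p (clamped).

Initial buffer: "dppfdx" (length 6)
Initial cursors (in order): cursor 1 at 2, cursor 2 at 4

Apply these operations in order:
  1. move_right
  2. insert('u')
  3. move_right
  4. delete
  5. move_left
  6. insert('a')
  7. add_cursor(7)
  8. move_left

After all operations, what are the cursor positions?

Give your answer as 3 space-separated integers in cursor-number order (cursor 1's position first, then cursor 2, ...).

Answer: 3 6 6

Derivation:
After op 1 (move_right): buffer="dppfdx" (len 6), cursors c1@3 c2@5, authorship ......
After op 2 (insert('u')): buffer="dppufdux" (len 8), cursors c1@4 c2@7, authorship ...1..2.
After op 3 (move_right): buffer="dppufdux" (len 8), cursors c1@5 c2@8, authorship ...1..2.
After op 4 (delete): buffer="dppudu" (len 6), cursors c1@4 c2@6, authorship ...1.2
After op 5 (move_left): buffer="dppudu" (len 6), cursors c1@3 c2@5, authorship ...1.2
After op 6 (insert('a')): buffer="dppaudau" (len 8), cursors c1@4 c2@7, authorship ...11.22
After op 7 (add_cursor(7)): buffer="dppaudau" (len 8), cursors c1@4 c2@7 c3@7, authorship ...11.22
After op 8 (move_left): buffer="dppaudau" (len 8), cursors c1@3 c2@6 c3@6, authorship ...11.22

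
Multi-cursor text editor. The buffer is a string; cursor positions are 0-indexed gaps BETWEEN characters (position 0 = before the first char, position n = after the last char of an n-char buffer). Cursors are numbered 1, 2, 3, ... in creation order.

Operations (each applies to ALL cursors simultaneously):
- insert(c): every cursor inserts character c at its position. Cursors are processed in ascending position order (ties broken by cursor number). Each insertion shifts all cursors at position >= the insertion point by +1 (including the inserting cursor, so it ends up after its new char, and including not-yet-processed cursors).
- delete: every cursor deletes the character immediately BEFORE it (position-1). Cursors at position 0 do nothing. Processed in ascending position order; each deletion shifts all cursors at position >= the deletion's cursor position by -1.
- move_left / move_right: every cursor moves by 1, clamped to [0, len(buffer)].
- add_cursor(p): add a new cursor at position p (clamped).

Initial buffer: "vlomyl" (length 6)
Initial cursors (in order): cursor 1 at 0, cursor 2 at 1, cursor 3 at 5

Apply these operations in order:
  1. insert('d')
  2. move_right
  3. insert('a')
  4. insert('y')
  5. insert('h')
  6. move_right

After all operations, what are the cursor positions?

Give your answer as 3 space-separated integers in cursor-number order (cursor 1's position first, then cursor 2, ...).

Answer: 6 11 18

Derivation:
After op 1 (insert('d')): buffer="dvdlomydl" (len 9), cursors c1@1 c2@3 c3@8, authorship 1.2....3.
After op 2 (move_right): buffer="dvdlomydl" (len 9), cursors c1@2 c2@4 c3@9, authorship 1.2....3.
After op 3 (insert('a')): buffer="dvadlaomydla" (len 12), cursors c1@3 c2@6 c3@12, authorship 1.12.2...3.3
After op 4 (insert('y')): buffer="dvaydlayomydlay" (len 15), cursors c1@4 c2@8 c3@15, authorship 1.112.22...3.33
After op 5 (insert('h')): buffer="dvayhdlayhomydlayh" (len 18), cursors c1@5 c2@10 c3@18, authorship 1.1112.222...3.333
After op 6 (move_right): buffer="dvayhdlayhomydlayh" (len 18), cursors c1@6 c2@11 c3@18, authorship 1.1112.222...3.333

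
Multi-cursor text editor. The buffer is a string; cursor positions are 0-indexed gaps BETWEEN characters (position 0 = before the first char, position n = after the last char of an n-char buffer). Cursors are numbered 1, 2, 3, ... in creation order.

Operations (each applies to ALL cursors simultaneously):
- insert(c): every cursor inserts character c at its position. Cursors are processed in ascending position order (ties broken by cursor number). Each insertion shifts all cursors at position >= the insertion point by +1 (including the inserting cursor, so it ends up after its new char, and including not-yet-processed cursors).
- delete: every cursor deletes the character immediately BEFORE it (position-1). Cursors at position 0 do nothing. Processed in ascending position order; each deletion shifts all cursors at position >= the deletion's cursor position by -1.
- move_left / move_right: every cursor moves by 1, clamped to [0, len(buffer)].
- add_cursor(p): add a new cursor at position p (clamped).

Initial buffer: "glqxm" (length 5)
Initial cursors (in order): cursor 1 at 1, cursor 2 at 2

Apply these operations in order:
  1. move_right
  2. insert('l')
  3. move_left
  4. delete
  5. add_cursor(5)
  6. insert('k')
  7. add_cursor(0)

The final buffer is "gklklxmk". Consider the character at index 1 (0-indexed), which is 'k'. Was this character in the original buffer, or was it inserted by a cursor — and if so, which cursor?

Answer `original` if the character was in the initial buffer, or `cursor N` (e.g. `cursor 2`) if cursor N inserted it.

Answer: cursor 1

Derivation:
After op 1 (move_right): buffer="glqxm" (len 5), cursors c1@2 c2@3, authorship .....
After op 2 (insert('l')): buffer="gllqlxm" (len 7), cursors c1@3 c2@5, authorship ..1.2..
After op 3 (move_left): buffer="gllqlxm" (len 7), cursors c1@2 c2@4, authorship ..1.2..
After op 4 (delete): buffer="gllxm" (len 5), cursors c1@1 c2@2, authorship .12..
After op 5 (add_cursor(5)): buffer="gllxm" (len 5), cursors c1@1 c2@2 c3@5, authorship .12..
After op 6 (insert('k')): buffer="gklklxmk" (len 8), cursors c1@2 c2@4 c3@8, authorship .1122..3
After op 7 (add_cursor(0)): buffer="gklklxmk" (len 8), cursors c4@0 c1@2 c2@4 c3@8, authorship .1122..3
Authorship (.=original, N=cursor N): . 1 1 2 2 . . 3
Index 1: author = 1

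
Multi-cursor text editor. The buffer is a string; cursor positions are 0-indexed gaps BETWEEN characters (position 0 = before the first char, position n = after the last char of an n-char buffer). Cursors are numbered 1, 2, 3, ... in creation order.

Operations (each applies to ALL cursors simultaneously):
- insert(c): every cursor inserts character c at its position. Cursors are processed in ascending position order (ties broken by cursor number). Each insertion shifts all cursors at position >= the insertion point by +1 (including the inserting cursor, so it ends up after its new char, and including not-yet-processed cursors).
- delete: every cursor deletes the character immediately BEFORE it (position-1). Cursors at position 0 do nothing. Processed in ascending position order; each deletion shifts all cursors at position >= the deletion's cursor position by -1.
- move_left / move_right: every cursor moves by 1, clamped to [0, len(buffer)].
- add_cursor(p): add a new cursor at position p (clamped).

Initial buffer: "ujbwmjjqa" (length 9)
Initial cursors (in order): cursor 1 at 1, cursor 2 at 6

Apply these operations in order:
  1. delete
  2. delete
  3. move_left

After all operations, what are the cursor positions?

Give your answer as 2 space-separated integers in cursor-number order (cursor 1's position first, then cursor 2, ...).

Answer: 0 2

Derivation:
After op 1 (delete): buffer="jbwmjqa" (len 7), cursors c1@0 c2@4, authorship .......
After op 2 (delete): buffer="jbwjqa" (len 6), cursors c1@0 c2@3, authorship ......
After op 3 (move_left): buffer="jbwjqa" (len 6), cursors c1@0 c2@2, authorship ......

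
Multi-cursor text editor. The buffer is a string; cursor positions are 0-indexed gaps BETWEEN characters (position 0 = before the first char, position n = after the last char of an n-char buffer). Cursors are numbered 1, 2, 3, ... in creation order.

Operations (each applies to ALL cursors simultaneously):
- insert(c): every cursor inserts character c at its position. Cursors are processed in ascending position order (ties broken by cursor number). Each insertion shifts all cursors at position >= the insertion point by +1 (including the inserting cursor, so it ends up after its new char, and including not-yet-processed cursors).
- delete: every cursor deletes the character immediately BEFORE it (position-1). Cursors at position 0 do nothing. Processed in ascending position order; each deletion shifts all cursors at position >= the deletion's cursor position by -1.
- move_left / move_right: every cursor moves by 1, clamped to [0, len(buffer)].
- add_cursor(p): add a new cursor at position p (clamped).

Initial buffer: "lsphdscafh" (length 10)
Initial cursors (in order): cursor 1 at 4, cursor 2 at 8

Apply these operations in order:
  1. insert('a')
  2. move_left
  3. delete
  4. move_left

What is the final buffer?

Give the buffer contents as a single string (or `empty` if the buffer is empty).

Answer: lspadscafh

Derivation:
After op 1 (insert('a')): buffer="lsphadscaafh" (len 12), cursors c1@5 c2@10, authorship ....1....2..
After op 2 (move_left): buffer="lsphadscaafh" (len 12), cursors c1@4 c2@9, authorship ....1....2..
After op 3 (delete): buffer="lspadscafh" (len 10), cursors c1@3 c2@7, authorship ...1...2..
After op 4 (move_left): buffer="lspadscafh" (len 10), cursors c1@2 c2@6, authorship ...1...2..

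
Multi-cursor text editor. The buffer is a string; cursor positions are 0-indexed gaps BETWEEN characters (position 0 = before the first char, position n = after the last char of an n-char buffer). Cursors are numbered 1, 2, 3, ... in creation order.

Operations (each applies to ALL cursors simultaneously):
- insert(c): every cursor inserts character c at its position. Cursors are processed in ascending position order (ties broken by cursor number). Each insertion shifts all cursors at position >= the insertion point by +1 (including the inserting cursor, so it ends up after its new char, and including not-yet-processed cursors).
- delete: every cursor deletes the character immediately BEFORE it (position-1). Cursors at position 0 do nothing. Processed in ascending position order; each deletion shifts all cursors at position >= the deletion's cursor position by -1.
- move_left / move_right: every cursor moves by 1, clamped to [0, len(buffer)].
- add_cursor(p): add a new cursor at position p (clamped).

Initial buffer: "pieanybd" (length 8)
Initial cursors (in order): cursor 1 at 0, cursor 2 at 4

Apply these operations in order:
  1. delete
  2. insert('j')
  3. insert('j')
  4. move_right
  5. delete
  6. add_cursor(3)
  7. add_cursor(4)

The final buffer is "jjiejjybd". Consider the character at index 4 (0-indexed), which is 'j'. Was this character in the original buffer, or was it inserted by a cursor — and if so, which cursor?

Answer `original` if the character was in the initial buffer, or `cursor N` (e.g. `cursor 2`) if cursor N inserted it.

After op 1 (delete): buffer="pienybd" (len 7), cursors c1@0 c2@3, authorship .......
After op 2 (insert('j')): buffer="jpiejnybd" (len 9), cursors c1@1 c2@5, authorship 1...2....
After op 3 (insert('j')): buffer="jjpiejjnybd" (len 11), cursors c1@2 c2@7, authorship 11...22....
After op 4 (move_right): buffer="jjpiejjnybd" (len 11), cursors c1@3 c2@8, authorship 11...22....
After op 5 (delete): buffer="jjiejjybd" (len 9), cursors c1@2 c2@6, authorship 11..22...
After op 6 (add_cursor(3)): buffer="jjiejjybd" (len 9), cursors c1@2 c3@3 c2@6, authorship 11..22...
After op 7 (add_cursor(4)): buffer="jjiejjybd" (len 9), cursors c1@2 c3@3 c4@4 c2@6, authorship 11..22...
Authorship (.=original, N=cursor N): 1 1 . . 2 2 . . .
Index 4: author = 2

Answer: cursor 2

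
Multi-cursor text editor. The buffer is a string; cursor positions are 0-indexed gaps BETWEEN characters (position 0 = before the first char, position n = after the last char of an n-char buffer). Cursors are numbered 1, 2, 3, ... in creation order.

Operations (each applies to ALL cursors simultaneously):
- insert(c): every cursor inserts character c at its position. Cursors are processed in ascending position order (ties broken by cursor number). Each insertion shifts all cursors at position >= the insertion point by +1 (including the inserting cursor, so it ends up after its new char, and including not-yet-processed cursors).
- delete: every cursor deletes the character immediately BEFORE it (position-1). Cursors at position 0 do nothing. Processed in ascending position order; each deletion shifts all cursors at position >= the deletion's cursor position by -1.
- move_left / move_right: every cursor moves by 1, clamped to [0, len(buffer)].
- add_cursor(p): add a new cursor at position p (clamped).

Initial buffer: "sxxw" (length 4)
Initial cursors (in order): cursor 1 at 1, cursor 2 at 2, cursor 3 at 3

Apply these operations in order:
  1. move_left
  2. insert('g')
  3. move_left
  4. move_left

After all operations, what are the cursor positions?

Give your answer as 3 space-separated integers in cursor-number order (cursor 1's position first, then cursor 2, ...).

After op 1 (move_left): buffer="sxxw" (len 4), cursors c1@0 c2@1 c3@2, authorship ....
After op 2 (insert('g')): buffer="gsgxgxw" (len 7), cursors c1@1 c2@3 c3@5, authorship 1.2.3..
After op 3 (move_left): buffer="gsgxgxw" (len 7), cursors c1@0 c2@2 c3@4, authorship 1.2.3..
After op 4 (move_left): buffer="gsgxgxw" (len 7), cursors c1@0 c2@1 c3@3, authorship 1.2.3..

Answer: 0 1 3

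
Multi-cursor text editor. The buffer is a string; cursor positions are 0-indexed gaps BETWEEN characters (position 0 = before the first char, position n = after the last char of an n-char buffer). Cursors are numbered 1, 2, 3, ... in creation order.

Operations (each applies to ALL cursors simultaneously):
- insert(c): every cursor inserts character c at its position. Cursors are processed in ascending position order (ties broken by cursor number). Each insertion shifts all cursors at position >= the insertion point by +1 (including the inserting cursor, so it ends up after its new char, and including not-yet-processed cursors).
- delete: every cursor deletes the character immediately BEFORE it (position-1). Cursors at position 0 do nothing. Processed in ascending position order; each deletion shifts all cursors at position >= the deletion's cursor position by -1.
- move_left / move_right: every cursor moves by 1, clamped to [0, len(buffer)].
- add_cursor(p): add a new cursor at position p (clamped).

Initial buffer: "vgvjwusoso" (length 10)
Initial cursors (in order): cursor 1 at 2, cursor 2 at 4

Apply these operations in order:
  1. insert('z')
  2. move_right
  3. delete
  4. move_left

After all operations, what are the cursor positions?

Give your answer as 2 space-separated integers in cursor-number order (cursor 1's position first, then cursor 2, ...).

Answer: 2 4

Derivation:
After op 1 (insert('z')): buffer="vgzvjzwusoso" (len 12), cursors c1@3 c2@6, authorship ..1..2......
After op 2 (move_right): buffer="vgzvjzwusoso" (len 12), cursors c1@4 c2@7, authorship ..1..2......
After op 3 (delete): buffer="vgzjzusoso" (len 10), cursors c1@3 c2@5, authorship ..1.2.....
After op 4 (move_left): buffer="vgzjzusoso" (len 10), cursors c1@2 c2@4, authorship ..1.2.....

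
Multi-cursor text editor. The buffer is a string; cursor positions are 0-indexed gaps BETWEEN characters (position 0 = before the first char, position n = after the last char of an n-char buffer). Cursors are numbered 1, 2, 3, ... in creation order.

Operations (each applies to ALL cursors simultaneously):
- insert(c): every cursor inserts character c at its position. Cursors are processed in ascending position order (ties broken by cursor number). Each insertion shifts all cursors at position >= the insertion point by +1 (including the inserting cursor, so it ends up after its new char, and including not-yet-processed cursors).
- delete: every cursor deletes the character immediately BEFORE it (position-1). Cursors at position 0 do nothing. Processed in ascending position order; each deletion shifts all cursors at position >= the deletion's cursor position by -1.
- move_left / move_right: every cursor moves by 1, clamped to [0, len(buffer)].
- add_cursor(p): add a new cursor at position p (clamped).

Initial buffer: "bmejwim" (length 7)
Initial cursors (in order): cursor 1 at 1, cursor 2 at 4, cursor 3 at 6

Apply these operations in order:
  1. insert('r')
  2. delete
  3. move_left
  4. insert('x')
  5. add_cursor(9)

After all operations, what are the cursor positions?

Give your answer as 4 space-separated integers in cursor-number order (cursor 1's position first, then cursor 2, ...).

Answer: 1 5 8 9

Derivation:
After op 1 (insert('r')): buffer="brmejrwirm" (len 10), cursors c1@2 c2@6 c3@9, authorship .1...2..3.
After op 2 (delete): buffer="bmejwim" (len 7), cursors c1@1 c2@4 c3@6, authorship .......
After op 3 (move_left): buffer="bmejwim" (len 7), cursors c1@0 c2@3 c3@5, authorship .......
After op 4 (insert('x')): buffer="xbmexjwxim" (len 10), cursors c1@1 c2@5 c3@8, authorship 1...2..3..
After op 5 (add_cursor(9)): buffer="xbmexjwxim" (len 10), cursors c1@1 c2@5 c3@8 c4@9, authorship 1...2..3..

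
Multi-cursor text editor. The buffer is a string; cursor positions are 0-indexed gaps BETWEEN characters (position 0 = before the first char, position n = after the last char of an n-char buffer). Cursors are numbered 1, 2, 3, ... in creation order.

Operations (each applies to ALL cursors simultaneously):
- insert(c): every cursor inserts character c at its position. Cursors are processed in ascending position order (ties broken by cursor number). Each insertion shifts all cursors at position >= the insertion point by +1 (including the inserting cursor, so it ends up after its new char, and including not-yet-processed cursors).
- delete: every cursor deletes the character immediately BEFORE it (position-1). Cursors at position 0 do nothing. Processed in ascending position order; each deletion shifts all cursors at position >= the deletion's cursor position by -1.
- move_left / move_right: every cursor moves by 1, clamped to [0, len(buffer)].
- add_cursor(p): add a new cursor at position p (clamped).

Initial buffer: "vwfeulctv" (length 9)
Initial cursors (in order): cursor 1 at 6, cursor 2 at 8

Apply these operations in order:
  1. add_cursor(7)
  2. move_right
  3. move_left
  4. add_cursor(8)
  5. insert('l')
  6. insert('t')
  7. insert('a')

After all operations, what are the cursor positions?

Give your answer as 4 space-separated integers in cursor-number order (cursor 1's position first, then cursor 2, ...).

Answer: 9 20 13 20

Derivation:
After op 1 (add_cursor(7)): buffer="vwfeulctv" (len 9), cursors c1@6 c3@7 c2@8, authorship .........
After op 2 (move_right): buffer="vwfeulctv" (len 9), cursors c1@7 c3@8 c2@9, authorship .........
After op 3 (move_left): buffer="vwfeulctv" (len 9), cursors c1@6 c3@7 c2@8, authorship .........
After op 4 (add_cursor(8)): buffer="vwfeulctv" (len 9), cursors c1@6 c3@7 c2@8 c4@8, authorship .........
After op 5 (insert('l')): buffer="vwfeullcltllv" (len 13), cursors c1@7 c3@9 c2@12 c4@12, authorship ......1.3.24.
After op 6 (insert('t')): buffer="vwfeulltclttllttv" (len 17), cursors c1@8 c3@11 c2@16 c4@16, authorship ......11.33.2424.
After op 7 (insert('a')): buffer="vwfeulltacltatllttaav" (len 21), cursors c1@9 c3@13 c2@20 c4@20, authorship ......111.333.242424.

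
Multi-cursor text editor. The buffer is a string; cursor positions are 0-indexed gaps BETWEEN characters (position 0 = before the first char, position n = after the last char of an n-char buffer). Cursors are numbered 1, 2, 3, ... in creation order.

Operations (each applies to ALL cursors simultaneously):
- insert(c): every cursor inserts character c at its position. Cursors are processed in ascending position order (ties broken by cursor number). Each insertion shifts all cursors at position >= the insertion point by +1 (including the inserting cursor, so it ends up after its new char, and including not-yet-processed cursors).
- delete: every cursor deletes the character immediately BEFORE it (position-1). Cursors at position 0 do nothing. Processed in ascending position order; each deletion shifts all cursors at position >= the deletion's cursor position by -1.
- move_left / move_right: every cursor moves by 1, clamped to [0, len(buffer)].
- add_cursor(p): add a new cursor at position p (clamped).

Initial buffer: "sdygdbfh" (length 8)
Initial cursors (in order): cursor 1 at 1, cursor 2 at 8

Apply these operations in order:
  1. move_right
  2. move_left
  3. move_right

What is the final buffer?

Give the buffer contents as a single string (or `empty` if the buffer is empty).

Answer: sdygdbfh

Derivation:
After op 1 (move_right): buffer="sdygdbfh" (len 8), cursors c1@2 c2@8, authorship ........
After op 2 (move_left): buffer="sdygdbfh" (len 8), cursors c1@1 c2@7, authorship ........
After op 3 (move_right): buffer="sdygdbfh" (len 8), cursors c1@2 c2@8, authorship ........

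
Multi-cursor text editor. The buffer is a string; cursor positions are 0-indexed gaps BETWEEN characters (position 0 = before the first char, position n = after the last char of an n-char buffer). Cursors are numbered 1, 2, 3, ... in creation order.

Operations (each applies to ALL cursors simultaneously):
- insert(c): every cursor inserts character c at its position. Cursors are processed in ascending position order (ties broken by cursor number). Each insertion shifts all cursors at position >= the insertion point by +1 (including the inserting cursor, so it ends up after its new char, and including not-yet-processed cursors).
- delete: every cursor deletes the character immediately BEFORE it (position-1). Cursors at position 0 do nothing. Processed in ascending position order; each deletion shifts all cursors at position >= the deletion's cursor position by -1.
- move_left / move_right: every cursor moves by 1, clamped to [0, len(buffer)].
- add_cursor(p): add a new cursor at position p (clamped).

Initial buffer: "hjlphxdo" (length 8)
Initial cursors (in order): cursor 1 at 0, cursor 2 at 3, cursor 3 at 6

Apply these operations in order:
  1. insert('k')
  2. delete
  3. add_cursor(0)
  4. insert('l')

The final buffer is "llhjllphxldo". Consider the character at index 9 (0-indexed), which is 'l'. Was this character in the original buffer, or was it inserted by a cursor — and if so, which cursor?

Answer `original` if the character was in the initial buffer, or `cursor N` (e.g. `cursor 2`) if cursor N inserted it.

Answer: cursor 3

Derivation:
After op 1 (insert('k')): buffer="khjlkphxkdo" (len 11), cursors c1@1 c2@5 c3@9, authorship 1...2...3..
After op 2 (delete): buffer="hjlphxdo" (len 8), cursors c1@0 c2@3 c3@6, authorship ........
After op 3 (add_cursor(0)): buffer="hjlphxdo" (len 8), cursors c1@0 c4@0 c2@3 c3@6, authorship ........
After op 4 (insert('l')): buffer="llhjllphxldo" (len 12), cursors c1@2 c4@2 c2@6 c3@10, authorship 14...2...3..
Authorship (.=original, N=cursor N): 1 4 . . . 2 . . . 3 . .
Index 9: author = 3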